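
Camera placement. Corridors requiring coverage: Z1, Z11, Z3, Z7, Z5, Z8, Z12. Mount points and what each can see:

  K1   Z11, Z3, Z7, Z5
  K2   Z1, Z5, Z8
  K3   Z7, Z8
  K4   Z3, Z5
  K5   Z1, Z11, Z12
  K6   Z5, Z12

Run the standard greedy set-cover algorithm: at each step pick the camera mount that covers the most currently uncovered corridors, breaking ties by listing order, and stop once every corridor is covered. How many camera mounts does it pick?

Pick 1: K1 covers 4 new corridors (Z11, Z3, Z7, Z5).
Pick 2: K2 covers 2 new corridors (Z1, Z8).
Pick 3: K5 covers 1 new corridors (Z12).
Greedy uses 3 camera mounts.

3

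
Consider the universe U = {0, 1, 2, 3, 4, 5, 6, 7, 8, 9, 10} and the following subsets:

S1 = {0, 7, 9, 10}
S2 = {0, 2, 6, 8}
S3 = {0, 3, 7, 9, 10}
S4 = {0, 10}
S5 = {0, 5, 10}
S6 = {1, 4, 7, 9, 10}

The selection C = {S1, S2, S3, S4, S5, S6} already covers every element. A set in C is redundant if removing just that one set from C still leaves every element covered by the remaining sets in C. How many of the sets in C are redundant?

2

Drop S1: the rest still cover every element — redundant.
Drop S2: 2, 6, 8 uncovered — not redundant.
Drop S3: 3 uncovered — not redundant.
Drop S4: the rest still cover every element — redundant.
Drop S5: 5 uncovered — not redundant.
Drop S6: 1, 4 uncovered — not redundant.
2 redundant: S1, S4.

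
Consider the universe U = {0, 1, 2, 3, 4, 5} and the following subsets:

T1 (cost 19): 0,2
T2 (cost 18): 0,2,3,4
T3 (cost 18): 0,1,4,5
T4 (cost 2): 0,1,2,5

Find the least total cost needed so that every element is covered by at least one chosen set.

20

T2, T4 cover every element at cost 18 + 2 = 20.
Any cover uses at least 2 sets; among all covering selections none totals below 20.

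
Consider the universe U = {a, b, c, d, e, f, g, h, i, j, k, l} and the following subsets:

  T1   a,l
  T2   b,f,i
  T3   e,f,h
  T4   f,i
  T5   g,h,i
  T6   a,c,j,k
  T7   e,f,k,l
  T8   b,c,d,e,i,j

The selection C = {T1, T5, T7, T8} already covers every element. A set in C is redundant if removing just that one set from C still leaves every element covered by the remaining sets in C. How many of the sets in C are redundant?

0

Drop T1: a uncovered — not redundant.
Drop T5: g, h uncovered — not redundant.
Drop T7: f, k uncovered — not redundant.
Drop T8: b, c, d, j uncovered — not redundant.
None of the sets in C is redundant.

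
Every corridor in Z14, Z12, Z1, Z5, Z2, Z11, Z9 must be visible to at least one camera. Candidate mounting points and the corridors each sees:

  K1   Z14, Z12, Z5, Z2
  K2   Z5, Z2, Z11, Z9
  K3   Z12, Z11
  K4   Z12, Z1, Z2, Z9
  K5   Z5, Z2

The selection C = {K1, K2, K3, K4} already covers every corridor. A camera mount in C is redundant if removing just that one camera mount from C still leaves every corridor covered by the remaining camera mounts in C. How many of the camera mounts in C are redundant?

Drop K1: Z14 uncovered — not redundant.
Drop K2: the rest still cover every corridor — redundant.
Drop K3: the rest still cover every corridor — redundant.
Drop K4: Z1 uncovered — not redundant.
2 redundant: K2, K3.

2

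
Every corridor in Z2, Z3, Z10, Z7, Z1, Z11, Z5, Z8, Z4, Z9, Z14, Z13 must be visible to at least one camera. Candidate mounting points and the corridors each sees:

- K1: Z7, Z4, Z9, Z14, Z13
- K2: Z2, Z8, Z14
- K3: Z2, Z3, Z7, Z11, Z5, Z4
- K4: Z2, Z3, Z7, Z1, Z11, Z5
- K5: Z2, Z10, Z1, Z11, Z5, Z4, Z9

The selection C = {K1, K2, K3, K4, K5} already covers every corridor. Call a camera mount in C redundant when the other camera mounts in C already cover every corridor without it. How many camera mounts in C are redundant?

Drop K1: Z13 uncovered — not redundant.
Drop K2: Z8 uncovered — not redundant.
Drop K3: the rest still cover every corridor — redundant.
Drop K4: the rest still cover every corridor — redundant.
Drop K5: Z10 uncovered — not redundant.
2 redundant: K3, K4.

2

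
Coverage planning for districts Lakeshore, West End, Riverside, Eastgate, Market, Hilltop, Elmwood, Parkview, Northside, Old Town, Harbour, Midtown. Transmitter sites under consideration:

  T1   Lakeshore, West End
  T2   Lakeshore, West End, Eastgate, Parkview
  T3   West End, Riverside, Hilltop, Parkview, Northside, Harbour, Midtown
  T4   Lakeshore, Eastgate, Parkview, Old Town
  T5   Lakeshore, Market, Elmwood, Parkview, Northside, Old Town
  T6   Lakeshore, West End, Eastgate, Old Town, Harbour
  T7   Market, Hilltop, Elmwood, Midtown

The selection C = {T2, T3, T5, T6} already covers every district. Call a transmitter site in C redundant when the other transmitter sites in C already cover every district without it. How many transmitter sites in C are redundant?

2

Drop T2: the rest still cover every district — redundant.
Drop T3: Riverside, Hilltop, Midtown uncovered — not redundant.
Drop T5: Market, Elmwood uncovered — not redundant.
Drop T6: the rest still cover every district — redundant.
2 redundant: T2, T6.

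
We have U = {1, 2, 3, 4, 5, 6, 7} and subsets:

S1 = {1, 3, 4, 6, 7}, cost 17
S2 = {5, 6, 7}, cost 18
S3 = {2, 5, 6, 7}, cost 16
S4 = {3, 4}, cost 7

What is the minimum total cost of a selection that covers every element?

S1, S3 cover every element at cost 17 + 16 = 33.
Any cover uses at least 2 sets; among all covering selections none totals below 33.

33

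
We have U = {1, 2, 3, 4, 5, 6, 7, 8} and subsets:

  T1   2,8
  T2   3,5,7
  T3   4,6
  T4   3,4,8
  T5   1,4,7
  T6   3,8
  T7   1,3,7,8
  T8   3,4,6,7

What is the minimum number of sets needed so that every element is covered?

T1, T2, T3, T5 together cover {1, 2, 3, 4, 5, 6, 7, 8} — every element.
No 3 of the 8 sets cover everything (all 56 triples fall short), so 4 is minimum.

4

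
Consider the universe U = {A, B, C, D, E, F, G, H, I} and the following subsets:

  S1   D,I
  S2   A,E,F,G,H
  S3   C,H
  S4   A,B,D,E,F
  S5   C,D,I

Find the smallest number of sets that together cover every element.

3

S2, S4, S5 together cover {A, B, C, D, E, F, G, H, I} — every element.
No 2 of the 5 sets cover everything (all 10 pairs fall short), so 3 is minimum.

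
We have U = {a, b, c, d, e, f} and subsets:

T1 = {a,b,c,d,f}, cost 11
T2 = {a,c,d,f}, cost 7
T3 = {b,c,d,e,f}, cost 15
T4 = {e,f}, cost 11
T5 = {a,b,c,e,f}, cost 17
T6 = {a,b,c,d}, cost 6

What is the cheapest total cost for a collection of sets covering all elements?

T4, T6 cover every element at cost 11 + 6 = 17.
Any cover uses at least 2 sets; among all covering selections none totals below 17.

17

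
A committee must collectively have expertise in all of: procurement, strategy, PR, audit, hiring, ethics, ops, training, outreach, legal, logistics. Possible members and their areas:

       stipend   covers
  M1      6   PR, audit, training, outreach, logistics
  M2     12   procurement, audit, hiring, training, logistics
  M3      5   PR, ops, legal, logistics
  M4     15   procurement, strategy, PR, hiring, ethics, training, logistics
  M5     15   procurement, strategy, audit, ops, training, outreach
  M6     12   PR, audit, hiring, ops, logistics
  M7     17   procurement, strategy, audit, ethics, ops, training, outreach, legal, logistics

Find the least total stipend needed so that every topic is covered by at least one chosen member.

M1, M3, M4 cover every topic at stipend 6 + 5 + 15 = 26.
Any cover uses at least 2 members; among all covering selections none totals below 26.

26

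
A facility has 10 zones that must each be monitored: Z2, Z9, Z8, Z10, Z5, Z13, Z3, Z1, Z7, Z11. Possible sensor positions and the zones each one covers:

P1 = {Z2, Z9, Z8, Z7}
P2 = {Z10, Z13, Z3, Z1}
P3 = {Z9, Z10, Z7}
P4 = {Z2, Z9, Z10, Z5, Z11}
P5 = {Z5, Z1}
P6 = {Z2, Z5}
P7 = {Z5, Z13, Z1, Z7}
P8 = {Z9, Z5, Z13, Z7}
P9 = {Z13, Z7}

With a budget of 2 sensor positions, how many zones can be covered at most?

Choosing P1, P2 covers {Z2, Z9, Z8, Z10, Z13, Z3, Z1, Z7} — 8 zones.
No choice of 2 sensor positions does better; here Z5, Z11 are left uncovered.

8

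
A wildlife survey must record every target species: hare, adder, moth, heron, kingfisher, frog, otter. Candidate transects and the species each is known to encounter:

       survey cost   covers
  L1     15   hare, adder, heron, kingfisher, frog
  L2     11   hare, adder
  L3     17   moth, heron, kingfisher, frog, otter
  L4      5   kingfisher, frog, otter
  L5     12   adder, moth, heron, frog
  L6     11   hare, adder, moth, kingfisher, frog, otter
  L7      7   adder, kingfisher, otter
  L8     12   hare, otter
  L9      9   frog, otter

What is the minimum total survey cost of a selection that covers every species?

23

L5, L6 cover every species at survey cost 12 + 11 = 23.
Any cover uses at least 2 transects; among all covering selections none totals below 23.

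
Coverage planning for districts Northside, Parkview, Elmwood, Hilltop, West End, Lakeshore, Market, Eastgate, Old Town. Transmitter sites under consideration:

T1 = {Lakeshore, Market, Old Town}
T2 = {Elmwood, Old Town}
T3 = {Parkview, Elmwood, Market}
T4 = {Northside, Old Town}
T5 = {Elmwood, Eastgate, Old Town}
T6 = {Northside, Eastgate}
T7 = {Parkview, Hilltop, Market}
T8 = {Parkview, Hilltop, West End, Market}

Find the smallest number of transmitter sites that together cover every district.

T1, T2, T6, T8 together cover {Northside, Parkview, Elmwood, Hilltop, West End, Lakeshore, Market, Eastgate, Old Town} — every district.
No 3 of the 8 transmitter sites cover everything (all 56 triples fall short), so 4 is minimum.

4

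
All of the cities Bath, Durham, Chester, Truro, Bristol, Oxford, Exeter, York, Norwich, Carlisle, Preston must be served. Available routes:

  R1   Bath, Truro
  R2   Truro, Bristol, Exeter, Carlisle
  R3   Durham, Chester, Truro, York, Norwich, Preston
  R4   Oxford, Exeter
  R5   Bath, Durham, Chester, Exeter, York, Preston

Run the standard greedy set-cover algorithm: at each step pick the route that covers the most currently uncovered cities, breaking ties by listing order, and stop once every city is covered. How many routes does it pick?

Pick 1: R3 covers 6 new cities (Durham, Chester, Truro, York, Norwich, Preston).
Pick 2: R2 covers 3 new cities (Bristol, Exeter, Carlisle).
Pick 3: R1 covers 1 new cities (Bath).
Pick 4: R4 covers 1 new cities (Oxford).
Greedy uses 4 routes.

4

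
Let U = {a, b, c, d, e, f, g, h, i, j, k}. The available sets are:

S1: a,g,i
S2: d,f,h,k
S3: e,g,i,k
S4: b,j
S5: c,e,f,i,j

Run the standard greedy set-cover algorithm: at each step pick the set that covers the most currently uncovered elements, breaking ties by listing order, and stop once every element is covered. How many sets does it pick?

4

Pick 1: S5 covers 5 new elements (c, e, f, i, j).
Pick 2: S2 covers 3 new elements (d, h, k).
Pick 3: S1 covers 2 new elements (a, g).
Pick 4: S4 covers 1 new elements (b).
Greedy uses 4 sets.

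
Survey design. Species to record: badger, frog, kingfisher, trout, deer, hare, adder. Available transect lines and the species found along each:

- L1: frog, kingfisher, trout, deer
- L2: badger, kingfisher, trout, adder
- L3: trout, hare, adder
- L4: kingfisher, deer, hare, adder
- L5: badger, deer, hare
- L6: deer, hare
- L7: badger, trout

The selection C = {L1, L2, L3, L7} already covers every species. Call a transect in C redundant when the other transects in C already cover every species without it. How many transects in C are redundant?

2

Drop L1: frog, deer uncovered — not redundant.
Drop L2: the rest still cover every species — redundant.
Drop L3: hare uncovered — not redundant.
Drop L7: the rest still cover every species — redundant.
2 redundant: L2, L7.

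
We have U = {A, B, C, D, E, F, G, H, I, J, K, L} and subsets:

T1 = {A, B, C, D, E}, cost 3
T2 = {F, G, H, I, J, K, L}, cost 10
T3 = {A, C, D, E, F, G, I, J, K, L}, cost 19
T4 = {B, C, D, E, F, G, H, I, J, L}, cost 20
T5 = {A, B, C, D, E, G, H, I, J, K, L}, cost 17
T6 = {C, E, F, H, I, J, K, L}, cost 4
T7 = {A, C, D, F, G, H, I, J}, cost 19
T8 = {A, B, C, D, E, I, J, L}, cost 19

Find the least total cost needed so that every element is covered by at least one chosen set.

T1, T2 cover every element at cost 3 + 10 = 13.
Any cover uses at least 2 sets; among all covering selections none totals below 13.

13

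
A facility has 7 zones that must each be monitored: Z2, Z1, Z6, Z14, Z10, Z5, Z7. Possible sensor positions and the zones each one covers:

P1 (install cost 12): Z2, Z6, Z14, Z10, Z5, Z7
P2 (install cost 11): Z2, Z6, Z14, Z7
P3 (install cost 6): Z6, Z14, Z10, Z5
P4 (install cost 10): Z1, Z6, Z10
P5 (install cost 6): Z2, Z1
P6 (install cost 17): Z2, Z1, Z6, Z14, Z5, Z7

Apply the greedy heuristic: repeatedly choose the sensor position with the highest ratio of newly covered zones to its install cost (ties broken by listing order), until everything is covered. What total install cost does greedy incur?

23

Pick 1: P3 adds 4 new (Z6, Z14, Z10, Z5) at install cost 6 (ratio 4/6).
Pick 2: P5 adds 2 new (Z2, Z1) at install cost 6 (ratio 2/6).
Pick 3: P2 adds 1 new (Z7) at install cost 11 (ratio 1/11).
Greedy total install cost: 6 + 6 + 11 = 23. (The true optimum is 18, so greedy overshoots here.)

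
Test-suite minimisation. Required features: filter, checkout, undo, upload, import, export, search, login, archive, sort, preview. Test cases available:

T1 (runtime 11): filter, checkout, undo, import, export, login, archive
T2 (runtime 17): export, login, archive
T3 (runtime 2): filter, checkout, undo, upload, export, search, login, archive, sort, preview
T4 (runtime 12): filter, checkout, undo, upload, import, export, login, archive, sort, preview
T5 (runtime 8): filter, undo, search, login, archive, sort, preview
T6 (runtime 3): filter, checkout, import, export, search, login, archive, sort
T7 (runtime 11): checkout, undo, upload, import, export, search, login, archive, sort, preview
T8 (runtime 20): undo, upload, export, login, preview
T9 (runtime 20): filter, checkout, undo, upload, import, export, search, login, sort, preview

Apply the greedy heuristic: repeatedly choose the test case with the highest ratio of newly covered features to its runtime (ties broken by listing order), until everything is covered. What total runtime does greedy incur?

5

Pick 1: T3 adds 10 new (filter, checkout, undo, upload, export, search, login, archive, sort, preview) at runtime 2 (ratio 10/2).
Pick 2: T6 adds 1 new (import) at runtime 3 (ratio 1/3).
Greedy total runtime: 2 + 3 = 5.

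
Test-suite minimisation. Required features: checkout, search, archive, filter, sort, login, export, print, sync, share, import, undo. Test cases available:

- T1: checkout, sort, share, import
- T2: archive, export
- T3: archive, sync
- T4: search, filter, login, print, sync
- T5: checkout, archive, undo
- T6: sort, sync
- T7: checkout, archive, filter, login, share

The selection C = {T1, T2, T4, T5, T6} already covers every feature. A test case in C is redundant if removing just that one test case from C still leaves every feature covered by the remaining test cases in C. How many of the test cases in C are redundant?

Drop T1: share, import uncovered — not redundant.
Drop T2: export uncovered — not redundant.
Drop T4: search, filter, login, print uncovered — not redundant.
Drop T5: undo uncovered — not redundant.
Drop T6: the rest still cover every feature — redundant.
1 redundant: T6.

1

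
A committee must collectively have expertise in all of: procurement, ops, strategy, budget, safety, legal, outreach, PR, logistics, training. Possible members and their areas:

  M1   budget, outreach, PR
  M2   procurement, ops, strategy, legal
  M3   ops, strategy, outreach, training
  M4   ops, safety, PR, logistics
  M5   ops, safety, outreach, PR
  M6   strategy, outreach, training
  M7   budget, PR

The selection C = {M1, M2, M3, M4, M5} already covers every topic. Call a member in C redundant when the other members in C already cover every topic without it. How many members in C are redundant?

1

Drop M1: budget uncovered — not redundant.
Drop M2: procurement, legal uncovered — not redundant.
Drop M3: training uncovered — not redundant.
Drop M4: logistics uncovered — not redundant.
Drop M5: the rest still cover every topic — redundant.
1 redundant: M5.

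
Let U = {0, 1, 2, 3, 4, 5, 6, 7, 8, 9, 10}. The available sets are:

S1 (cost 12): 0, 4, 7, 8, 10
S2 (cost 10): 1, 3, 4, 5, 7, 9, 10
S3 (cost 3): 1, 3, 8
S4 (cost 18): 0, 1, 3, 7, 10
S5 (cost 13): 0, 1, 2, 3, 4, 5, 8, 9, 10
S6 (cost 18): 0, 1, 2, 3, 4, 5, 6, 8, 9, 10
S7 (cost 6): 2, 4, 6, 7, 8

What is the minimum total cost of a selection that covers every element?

19

S5, S7 cover every element at cost 13 + 6 = 19.
Any cover uses at least 2 sets; among all covering selections none totals below 19.
Greedy by coverage-per-cost would pick S3, S7, S5 for 22 — worse than the optimum 19.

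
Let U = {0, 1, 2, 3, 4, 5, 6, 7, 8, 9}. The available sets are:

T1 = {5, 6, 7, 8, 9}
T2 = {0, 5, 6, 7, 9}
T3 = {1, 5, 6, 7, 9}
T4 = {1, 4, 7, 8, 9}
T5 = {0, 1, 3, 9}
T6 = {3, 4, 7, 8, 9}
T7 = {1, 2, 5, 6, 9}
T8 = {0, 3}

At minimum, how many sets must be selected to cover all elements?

T2, T6, T7 together cover {0, 1, 2, 3, 4, 5, 6, 7, 8, 9} — every element.
No 2 of the 8 sets cover everything (all 28 pairs fall short), so 3 is minimum.
Greedy (largest uncovered first) would take T1, T5, T4, T7 — 4 sets — but 3 suffice.

3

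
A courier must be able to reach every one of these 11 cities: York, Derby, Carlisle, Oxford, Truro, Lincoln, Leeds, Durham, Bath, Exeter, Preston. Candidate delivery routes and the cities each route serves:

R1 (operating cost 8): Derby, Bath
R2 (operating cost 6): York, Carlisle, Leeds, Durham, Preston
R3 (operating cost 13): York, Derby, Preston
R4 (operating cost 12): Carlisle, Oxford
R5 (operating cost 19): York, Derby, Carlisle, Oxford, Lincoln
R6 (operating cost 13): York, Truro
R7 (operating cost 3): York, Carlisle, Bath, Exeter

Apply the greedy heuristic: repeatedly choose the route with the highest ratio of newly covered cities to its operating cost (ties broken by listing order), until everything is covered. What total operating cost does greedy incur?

Pick 1: R7 adds 4 new (York, Carlisle, Bath, Exeter) at operating cost 3 (ratio 4/3).
Pick 2: R2 adds 3 new (Leeds, Durham, Preston) at operating cost 6 (ratio 3/6).
Pick 3: R5 adds 3 new (Derby, Oxford, Lincoln) at operating cost 19 (ratio 3/19).
Pick 4: R6 adds 1 new (Truro) at operating cost 13 (ratio 1/13).
Greedy total operating cost: 3 + 6 + 19 + 13 = 41.

41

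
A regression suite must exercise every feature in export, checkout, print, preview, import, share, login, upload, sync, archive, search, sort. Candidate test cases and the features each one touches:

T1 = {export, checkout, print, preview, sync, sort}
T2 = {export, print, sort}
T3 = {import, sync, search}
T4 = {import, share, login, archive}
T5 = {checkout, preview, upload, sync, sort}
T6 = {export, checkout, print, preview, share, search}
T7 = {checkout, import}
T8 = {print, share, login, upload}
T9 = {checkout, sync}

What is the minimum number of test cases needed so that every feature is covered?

3

T4, T5, T6 together cover {export, checkout, print, preview, import, share, login, upload, sync, archive, search, sort} — every feature.
No 2 of the 9 test cases cover everything (all 36 pairs fall short), so 3 is minimum.
Greedy (largest uncovered first) would take T1, T4, T3, T5 — 4 test cases — but 3 suffice.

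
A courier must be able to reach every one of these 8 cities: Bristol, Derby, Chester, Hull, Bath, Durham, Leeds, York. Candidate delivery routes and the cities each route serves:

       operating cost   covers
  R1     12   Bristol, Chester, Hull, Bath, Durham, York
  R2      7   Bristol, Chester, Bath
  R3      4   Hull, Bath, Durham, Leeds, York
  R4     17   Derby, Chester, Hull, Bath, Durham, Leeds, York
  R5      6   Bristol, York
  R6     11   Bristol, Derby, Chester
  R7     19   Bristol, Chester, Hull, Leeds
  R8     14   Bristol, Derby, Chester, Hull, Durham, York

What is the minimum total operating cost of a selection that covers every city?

R3, R6 cover every city at operating cost 4 + 11 = 15.
Any cover uses at least 2 routes; among all covering selections none totals below 15.

15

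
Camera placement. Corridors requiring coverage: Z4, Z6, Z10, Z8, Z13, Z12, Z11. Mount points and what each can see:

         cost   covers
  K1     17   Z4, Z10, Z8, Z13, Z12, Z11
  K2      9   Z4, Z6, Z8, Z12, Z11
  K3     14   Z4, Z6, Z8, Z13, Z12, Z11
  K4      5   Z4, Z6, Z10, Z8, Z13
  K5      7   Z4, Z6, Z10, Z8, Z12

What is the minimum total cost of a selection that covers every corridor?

14

K2, K4 cover every corridor at cost 9 + 5 = 14.
Any cover uses at least 2 camera mounts; among all covering selections none totals below 14.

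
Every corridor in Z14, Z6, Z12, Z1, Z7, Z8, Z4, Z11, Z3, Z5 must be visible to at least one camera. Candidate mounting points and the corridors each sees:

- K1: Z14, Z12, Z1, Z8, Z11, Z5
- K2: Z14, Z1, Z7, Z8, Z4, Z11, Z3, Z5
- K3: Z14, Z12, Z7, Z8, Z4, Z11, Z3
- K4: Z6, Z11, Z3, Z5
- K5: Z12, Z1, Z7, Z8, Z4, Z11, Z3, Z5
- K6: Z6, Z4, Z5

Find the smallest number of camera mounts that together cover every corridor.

3

K1, K2, K4 together cover {Z14, Z6, Z12, Z1, Z7, Z8, Z4, Z11, Z3, Z5} — every corridor.
No 2 of the 6 camera mounts cover everything (all 15 pairs fall short), so 3 is minimum.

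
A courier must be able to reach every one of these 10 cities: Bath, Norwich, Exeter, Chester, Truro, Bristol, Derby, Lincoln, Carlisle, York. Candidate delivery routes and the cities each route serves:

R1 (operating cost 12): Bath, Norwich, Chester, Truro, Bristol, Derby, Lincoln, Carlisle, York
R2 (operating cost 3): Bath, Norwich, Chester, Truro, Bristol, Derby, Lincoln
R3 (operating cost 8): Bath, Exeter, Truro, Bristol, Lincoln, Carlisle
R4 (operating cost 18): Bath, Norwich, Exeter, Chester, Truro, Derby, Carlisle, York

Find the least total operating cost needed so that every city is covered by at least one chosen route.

20

R1, R3 cover every city at operating cost 12 + 8 = 20.
Any cover uses at least 2 routes; among all covering selections none totals below 20.
Greedy by coverage-per-operating cost would pick R2, R3, R1 for 23 — worse than the optimum 20.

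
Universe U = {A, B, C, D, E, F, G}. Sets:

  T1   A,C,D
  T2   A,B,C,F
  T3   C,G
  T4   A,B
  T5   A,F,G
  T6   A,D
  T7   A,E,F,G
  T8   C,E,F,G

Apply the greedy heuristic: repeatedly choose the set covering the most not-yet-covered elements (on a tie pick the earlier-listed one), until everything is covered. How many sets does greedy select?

Pick 1: T2 covers 4 new elements (A, B, C, F).
Pick 2: T7 covers 2 new elements (E, G).
Pick 3: T1 covers 1 new elements (D).
Greedy uses 3 sets.

3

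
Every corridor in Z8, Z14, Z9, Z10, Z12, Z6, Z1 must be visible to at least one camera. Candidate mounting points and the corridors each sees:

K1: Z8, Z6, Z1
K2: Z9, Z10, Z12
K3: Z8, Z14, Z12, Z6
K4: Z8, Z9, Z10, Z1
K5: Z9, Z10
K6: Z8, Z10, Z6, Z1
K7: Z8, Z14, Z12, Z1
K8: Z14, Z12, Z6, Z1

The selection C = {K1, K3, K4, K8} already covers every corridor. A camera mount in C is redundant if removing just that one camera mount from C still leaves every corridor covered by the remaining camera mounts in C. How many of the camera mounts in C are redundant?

Drop K1: the rest still cover every corridor — redundant.
Drop K3: the rest still cover every corridor — redundant.
Drop K4: Z9, Z10 uncovered — not redundant.
Drop K8: the rest still cover every corridor — redundant.
3 redundant: K1, K3, K8.

3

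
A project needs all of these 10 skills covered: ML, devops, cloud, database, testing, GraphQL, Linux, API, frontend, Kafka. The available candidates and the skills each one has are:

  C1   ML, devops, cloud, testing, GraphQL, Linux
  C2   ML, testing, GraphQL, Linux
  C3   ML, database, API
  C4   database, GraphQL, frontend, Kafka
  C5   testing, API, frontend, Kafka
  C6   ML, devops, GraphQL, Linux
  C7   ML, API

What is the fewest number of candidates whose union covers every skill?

C1, C3, C4 together cover {ML, devops, cloud, database, testing, GraphQL, Linux, API, frontend, Kafka} — every skill.
No 2 of the 7 candidates cover everything (all 21 pairs fall short), so 3 is minimum.

3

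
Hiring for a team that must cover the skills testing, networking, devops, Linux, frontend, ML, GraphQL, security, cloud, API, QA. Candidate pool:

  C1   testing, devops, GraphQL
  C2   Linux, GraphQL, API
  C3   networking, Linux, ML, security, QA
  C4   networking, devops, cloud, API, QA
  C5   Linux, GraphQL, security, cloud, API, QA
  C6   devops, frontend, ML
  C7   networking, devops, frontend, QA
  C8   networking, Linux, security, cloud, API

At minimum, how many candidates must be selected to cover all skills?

C1, C3, C4, C6 together cover {testing, networking, devops, Linux, frontend, ML, GraphQL, security, cloud, API, QA} — every skill.
No 3 of the 8 candidates cover everything (all 56 triples fall short), so 4 is minimum.

4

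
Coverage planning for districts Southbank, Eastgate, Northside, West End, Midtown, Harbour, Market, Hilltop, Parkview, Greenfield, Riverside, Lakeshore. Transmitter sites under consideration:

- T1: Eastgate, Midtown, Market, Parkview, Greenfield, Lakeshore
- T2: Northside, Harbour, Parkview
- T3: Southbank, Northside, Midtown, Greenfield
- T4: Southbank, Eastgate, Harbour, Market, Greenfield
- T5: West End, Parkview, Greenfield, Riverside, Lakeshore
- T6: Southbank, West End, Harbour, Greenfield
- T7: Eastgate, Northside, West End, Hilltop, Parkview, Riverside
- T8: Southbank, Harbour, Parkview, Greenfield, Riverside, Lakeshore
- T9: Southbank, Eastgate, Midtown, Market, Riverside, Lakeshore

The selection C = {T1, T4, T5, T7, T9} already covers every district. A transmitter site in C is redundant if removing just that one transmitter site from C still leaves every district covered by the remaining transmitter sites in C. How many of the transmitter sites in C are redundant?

3

Drop T1: the rest still cover every district — redundant.
Drop T4: Harbour uncovered — not redundant.
Drop T5: the rest still cover every district — redundant.
Drop T7: Northside, Hilltop uncovered — not redundant.
Drop T9: the rest still cover every district — redundant.
3 redundant: T1, T5, T9.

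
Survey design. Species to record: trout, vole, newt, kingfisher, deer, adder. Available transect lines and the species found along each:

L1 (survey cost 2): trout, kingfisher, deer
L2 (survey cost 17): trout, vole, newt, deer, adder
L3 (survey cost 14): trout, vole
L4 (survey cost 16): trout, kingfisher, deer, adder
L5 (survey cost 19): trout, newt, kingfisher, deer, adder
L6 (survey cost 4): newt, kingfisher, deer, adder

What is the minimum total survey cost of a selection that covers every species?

L3, L6 cover every species at survey cost 14 + 4 = 18.
Any cover uses at least 2 transects; among all covering selections none totals below 18.
Greedy by coverage-per-survey cost would pick L1, L6, L3 for 20 — worse than the optimum 18.

18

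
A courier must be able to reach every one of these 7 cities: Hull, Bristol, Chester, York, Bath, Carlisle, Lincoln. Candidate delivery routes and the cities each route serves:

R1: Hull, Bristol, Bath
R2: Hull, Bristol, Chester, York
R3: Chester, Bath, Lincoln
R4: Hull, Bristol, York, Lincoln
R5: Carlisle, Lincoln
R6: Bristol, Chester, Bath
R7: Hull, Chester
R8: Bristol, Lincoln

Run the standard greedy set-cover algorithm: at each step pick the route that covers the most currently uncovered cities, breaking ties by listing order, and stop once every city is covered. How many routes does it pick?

Pick 1: R2 covers 4 new cities (Hull, Bristol, Chester, York).
Pick 2: R3 covers 2 new cities (Bath, Lincoln).
Pick 3: R5 covers 1 new cities (Carlisle).
Greedy uses 3 routes.

3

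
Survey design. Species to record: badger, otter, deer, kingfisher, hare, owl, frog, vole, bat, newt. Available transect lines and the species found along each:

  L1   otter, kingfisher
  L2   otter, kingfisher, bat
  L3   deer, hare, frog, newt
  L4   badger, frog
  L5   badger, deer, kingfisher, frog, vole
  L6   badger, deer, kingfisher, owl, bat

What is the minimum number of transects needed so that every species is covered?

4

L1, L3, L5, L6 together cover {badger, otter, deer, kingfisher, hare, owl, frog, vole, bat, newt} — every species.
No 3 of the 6 transects cover everything (all 20 triples fall short), so 4 is minimum.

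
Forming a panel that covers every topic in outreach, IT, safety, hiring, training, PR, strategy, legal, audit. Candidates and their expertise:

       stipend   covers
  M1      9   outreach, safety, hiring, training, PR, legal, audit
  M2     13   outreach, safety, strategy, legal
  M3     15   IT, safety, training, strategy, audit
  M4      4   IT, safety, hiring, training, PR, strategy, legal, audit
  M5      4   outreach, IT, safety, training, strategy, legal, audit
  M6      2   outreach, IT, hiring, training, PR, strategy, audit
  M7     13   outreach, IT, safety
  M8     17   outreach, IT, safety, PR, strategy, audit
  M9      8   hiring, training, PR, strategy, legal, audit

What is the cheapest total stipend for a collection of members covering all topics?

M4, M6 cover every topic at stipend 4 + 2 = 6.
Any cover uses at least 2 members; among all covering selections none totals below 6.

6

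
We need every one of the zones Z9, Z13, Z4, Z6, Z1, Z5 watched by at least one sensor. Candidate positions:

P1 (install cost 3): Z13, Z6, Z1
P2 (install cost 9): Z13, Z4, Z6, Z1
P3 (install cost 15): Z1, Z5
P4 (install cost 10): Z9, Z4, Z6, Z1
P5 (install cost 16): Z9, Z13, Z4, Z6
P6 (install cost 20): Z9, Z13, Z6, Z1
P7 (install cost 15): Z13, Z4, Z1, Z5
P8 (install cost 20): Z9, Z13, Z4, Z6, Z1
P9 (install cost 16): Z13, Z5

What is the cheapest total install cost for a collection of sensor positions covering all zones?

25

P4, P7 cover every zone at install cost 10 + 15 = 25.
Any cover uses at least 2 sensor positions; among all covering selections none totals below 25.
Greedy by coverage-per-install cost would pick P1, P4, P3 for 28 — worse than the optimum 25.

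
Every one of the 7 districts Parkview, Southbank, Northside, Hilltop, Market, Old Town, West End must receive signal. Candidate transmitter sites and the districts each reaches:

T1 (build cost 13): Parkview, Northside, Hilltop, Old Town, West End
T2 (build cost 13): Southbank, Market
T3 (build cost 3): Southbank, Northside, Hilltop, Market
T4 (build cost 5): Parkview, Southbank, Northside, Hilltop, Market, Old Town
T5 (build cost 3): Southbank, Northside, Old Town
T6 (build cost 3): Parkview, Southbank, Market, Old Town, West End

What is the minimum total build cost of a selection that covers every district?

6

T3, T6 cover every district at build cost 3 + 3 = 6.
Any cover uses at least 2 transmitter sites; among all covering selections none totals below 6.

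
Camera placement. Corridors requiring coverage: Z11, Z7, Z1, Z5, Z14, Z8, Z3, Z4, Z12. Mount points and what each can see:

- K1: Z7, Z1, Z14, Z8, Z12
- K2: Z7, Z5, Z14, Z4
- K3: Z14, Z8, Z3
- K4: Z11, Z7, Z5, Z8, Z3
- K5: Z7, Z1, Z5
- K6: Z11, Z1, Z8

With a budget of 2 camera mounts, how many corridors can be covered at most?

Choosing K1, K4 covers {Z11, Z7, Z1, Z5, Z14, Z8, Z3, Z12} — 8 corridors.
No choice of 2 camera mounts does better; here Z4 is left uncovered.

8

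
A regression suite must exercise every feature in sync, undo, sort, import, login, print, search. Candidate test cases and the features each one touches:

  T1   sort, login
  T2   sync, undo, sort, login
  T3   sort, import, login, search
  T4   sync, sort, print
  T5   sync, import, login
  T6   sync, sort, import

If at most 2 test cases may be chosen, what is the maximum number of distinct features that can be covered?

Choosing T2, T3 covers {sync, undo, sort, import, login, search} — 6 features.
No choice of 2 test cases does better; here print is left uncovered.

6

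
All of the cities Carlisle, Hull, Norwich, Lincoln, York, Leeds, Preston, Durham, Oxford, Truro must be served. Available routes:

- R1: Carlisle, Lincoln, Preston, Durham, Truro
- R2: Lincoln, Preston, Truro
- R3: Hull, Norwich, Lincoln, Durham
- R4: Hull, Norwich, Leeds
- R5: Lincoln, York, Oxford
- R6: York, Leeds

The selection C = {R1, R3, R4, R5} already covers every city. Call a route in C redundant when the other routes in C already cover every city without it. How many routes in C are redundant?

Drop R1: Carlisle, Preston, Truro uncovered — not redundant.
Drop R3: the rest still cover every city — redundant.
Drop R4: Leeds uncovered — not redundant.
Drop R5: York, Oxford uncovered — not redundant.
1 redundant: R3.

1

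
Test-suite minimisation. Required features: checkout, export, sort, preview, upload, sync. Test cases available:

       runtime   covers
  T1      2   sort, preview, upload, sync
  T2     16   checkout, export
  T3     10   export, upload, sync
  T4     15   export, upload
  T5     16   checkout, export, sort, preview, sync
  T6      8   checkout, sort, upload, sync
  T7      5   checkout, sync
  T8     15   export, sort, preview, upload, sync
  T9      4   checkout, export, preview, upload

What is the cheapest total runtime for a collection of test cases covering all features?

T1, T9 cover every feature at runtime 2 + 4 = 6.
Any cover uses at least 2 test cases; among all covering selections none totals below 6.

6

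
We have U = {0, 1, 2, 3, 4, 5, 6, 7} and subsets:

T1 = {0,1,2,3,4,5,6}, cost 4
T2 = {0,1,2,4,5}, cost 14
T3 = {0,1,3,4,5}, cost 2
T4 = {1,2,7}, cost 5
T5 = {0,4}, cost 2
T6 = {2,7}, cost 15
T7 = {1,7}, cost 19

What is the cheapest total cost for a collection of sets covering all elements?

T1, T4 cover every element at cost 4 + 5 = 9.
Any cover uses at least 2 sets; among all covering selections none totals below 9.

9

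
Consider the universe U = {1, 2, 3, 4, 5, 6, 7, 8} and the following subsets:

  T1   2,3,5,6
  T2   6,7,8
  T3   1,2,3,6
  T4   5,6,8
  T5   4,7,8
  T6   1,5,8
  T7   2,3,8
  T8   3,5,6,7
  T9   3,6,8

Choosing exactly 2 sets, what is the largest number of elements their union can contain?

7

Choosing T1, T5 covers {2, 3, 4, 5, 6, 7, 8} — 7 elements.
No choice of 2 sets does better; here 1 is left uncovered.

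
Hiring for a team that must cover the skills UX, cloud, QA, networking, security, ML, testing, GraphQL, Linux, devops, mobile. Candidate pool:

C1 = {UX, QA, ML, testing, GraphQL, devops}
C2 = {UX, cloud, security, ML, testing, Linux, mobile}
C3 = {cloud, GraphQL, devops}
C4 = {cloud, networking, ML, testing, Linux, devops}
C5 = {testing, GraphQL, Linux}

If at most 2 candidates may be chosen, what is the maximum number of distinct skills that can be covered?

Choosing C1, C2 covers {UX, cloud, QA, security, ML, testing, GraphQL, Linux, devops, mobile} — 10 skills.
No choice of 2 candidates does better; here networking is left uncovered.

10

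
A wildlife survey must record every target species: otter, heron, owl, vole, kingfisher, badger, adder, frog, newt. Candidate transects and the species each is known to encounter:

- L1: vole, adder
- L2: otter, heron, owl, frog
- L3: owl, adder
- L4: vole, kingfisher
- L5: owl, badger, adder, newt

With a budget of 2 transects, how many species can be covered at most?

Choosing L2, L5 covers {otter, heron, owl, badger, adder, frog, newt} — 7 species.
No choice of 2 transects does better; here vole, kingfisher are left uncovered.

7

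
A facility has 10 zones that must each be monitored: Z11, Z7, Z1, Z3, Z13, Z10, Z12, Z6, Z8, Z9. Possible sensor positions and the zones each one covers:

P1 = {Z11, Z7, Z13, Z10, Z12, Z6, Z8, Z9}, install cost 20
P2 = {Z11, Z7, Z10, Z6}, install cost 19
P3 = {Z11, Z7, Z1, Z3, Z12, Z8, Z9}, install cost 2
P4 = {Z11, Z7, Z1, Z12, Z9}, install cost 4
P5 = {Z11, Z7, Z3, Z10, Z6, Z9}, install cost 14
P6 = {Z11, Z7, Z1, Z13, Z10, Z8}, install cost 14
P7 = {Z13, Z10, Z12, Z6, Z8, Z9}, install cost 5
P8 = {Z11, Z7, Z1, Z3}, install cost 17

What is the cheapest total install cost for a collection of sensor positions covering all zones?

P3, P7 cover every zone at install cost 2 + 5 = 7.
Any cover uses at least 2 sensor positions; among all covering selections none totals below 7.

7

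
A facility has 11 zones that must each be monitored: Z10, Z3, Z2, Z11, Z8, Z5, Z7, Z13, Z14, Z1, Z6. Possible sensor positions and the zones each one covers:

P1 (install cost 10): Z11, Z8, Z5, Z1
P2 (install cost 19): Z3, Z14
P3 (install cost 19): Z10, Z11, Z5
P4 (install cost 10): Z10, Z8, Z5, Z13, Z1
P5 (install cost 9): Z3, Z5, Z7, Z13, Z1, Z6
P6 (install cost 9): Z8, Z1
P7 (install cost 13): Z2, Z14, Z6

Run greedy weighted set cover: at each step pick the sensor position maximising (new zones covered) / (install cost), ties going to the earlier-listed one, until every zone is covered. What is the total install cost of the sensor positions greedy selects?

Pick 1: P5 adds 6 new (Z3, Z5, Z7, Z13, Z1, Z6) at install cost 9 (ratio 6/9).
Pick 2: P1 adds 2 new (Z11, Z8) at install cost 10 (ratio 2/10).
Pick 3: P7 adds 2 new (Z2, Z14) at install cost 13 (ratio 2/13).
Pick 4: P4 adds 1 new (Z10) at install cost 10 (ratio 1/10).
Greedy total install cost: 9 + 10 + 13 + 10 = 42.

42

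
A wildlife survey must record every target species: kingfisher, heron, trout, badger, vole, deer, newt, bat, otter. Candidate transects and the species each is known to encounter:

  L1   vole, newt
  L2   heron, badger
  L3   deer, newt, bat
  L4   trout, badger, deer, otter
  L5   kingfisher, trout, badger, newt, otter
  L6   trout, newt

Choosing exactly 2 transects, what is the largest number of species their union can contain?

Choosing L3, L5 covers {kingfisher, trout, badger, deer, newt, bat, otter} — 7 species.
No choice of 2 transects does better; here heron, vole are left uncovered.

7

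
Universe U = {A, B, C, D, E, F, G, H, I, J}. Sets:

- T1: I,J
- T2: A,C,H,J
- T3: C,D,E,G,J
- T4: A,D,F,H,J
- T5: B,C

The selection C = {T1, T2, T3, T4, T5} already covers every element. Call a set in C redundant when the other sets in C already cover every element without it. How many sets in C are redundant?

Drop T1: I uncovered — not redundant.
Drop T2: the rest still cover every element — redundant.
Drop T3: E, G uncovered — not redundant.
Drop T4: F uncovered — not redundant.
Drop T5: B uncovered — not redundant.
1 redundant: T2.

1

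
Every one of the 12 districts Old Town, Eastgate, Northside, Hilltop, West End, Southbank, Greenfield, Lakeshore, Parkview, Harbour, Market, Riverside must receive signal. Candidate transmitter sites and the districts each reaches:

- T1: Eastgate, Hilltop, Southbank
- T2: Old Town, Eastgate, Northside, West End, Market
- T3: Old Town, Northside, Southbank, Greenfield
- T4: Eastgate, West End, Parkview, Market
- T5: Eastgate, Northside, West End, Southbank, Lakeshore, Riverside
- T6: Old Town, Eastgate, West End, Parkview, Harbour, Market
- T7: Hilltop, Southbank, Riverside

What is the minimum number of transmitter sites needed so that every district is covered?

4

T1, T3, T5, T6 together cover {Old Town, Eastgate, Northside, Hilltop, West End, Southbank, Greenfield, Lakeshore, Parkview, Harbour, Market, Riverside} — every district.
No 3 of the 7 transmitter sites cover everything (all 35 triples fall short), so 4 is minimum.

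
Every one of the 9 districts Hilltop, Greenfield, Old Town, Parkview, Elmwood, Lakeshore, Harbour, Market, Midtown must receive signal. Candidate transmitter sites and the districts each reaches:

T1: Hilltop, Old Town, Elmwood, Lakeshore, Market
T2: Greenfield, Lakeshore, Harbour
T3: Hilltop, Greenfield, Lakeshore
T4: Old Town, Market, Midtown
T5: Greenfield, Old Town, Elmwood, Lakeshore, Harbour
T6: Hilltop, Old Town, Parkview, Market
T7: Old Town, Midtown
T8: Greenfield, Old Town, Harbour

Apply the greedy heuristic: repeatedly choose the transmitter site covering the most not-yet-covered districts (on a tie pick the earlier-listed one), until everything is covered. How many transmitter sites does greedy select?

Pick 1: T1 covers 5 new districts (Hilltop, Old Town, Elmwood, Lakeshore, Market).
Pick 2: T2 covers 2 new districts (Greenfield, Harbour).
Pick 3: T4 covers 1 new districts (Midtown).
Pick 4: T6 covers 1 new districts (Parkview).
Greedy uses 4 transmitter sites. (The true minimum is 3.)

4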